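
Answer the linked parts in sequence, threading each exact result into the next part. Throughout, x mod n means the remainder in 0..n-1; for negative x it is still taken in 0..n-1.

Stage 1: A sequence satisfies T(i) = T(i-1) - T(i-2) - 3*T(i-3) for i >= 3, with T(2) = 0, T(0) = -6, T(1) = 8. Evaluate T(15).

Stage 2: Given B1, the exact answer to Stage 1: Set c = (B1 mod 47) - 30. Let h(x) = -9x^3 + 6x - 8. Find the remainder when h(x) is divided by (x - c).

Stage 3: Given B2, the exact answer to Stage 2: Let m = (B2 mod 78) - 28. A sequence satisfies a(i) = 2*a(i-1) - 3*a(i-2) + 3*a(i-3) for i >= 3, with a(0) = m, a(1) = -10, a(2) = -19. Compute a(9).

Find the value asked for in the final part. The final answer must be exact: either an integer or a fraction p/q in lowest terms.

439

Stage 1: T(3) = 1*(0) - 1*(8) - 3*(-6) = 10; iterating: T(3)=10, T(4)=-14, T(5)=-24, T(6)=-40, T(7)=26, T(8)=138, T(9)=232, T(10)=16, T(11)=-630, T(12)=-1342, T(13)=-760, T(14)=2472, T(15)=7258; answer 7258
Stage 2: B1 = 7258; c = -10; remainder = value at the root: -9*(-10)^3 + 6*(-10)^1 - 8 = (9000) + (-60) + (-8) = 8932; answer 8932
Stage 3: B2 = 8932; m = 12; a(3) = 2*(-19) - 3*(-10) + 3*(12) = 28; iterating: a(3)=28, a(4)=83, a(5)=25, a(6)=-115, a(7)=-56, a(8)=308, a(9)=439; answer 439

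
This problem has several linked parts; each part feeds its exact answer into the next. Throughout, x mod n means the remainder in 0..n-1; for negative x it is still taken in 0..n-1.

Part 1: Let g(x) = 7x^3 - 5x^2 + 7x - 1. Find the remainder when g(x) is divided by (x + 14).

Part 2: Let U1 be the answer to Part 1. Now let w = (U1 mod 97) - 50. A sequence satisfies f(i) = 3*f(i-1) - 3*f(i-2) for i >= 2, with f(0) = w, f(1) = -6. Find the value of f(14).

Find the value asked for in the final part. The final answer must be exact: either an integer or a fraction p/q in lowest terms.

Part 1: remainder = value at the root: 7*(-14)^3 - 5*(-14)^2 + 7*(-14)^1 - 1 = (-19208) + (-980) + (-98) + (-1) = -20287; answer -20287
Part 2: U1 = -20287; w = 33; f(2) = 3*(-6) - 3*(33) = -117; iterating: f(2)=-117, f(3)=-333, f(4)=-648, f(5)=-945, f(6)=-891, f(7)=162, f(8)=3159, f(9)=8991, f(10)=17496, f(11)=25515, f(12)=24057, f(13)=-4374, f(14)=-85293; answer -85293

-85293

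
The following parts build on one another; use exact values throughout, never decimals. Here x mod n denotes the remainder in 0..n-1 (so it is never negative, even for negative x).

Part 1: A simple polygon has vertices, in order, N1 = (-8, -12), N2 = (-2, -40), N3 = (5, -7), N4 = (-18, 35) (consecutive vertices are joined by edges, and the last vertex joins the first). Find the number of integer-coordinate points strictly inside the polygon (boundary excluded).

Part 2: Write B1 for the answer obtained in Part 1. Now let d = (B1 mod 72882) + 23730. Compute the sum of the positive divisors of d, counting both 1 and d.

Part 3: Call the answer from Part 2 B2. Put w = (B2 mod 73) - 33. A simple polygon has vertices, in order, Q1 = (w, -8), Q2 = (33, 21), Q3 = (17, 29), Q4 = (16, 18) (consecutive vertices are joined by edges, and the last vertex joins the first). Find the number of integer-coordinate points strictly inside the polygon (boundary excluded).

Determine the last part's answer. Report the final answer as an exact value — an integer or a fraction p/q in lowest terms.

245

Part 1: cross terms: (-8*-40 - -2*-12)=296, (-2*-7 - 5*-40)=214, (5*35 - -18*-7)=49, (-18*-12 - -8*35)=496; twice the area = |1055| = 1055; area = 1055/2; boundary points = 2 + 1 + 1 + 1 = 5; strictly interior points = area - boundary/2 + 1 = 526; answer 526
Part 2: B1 = 526; d = 24256; 24256 = 2^6 * 379; sigma = (1 + 2 + 4 + 8 + 16 + 32 + 64) * (1 + 379) = 127 * 380 = 48260; answer 48260
Part 3: B2 = 48260; w = -26; cross terms: (-26*21 - 33*-8)=-282, (33*29 - 17*21)=600, (17*18 - 16*29)=-158, (16*-8 - -26*18)=340; twice the area = |500| = 500; area = 250; boundary points = 1 + 8 + 1 + 2 = 12; strictly interior points = area - boundary/2 + 1 = 245; answer 245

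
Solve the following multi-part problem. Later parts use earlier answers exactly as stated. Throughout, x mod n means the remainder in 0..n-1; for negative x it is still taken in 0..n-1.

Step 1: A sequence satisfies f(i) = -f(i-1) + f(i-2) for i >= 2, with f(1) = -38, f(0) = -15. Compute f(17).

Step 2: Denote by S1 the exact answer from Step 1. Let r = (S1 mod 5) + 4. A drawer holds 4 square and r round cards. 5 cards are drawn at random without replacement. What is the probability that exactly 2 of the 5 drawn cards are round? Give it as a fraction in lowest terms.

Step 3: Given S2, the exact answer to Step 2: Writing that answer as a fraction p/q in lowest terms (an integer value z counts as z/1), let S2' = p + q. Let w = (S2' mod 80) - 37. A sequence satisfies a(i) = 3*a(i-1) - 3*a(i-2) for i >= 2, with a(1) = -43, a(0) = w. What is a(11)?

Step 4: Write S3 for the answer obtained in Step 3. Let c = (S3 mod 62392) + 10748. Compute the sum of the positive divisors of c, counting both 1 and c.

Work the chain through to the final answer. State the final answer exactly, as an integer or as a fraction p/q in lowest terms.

18564

Step 1: f(2) = -1*(-38) + 1*(-15) = 23; iterating: f(2)=23, f(3)=-61, f(4)=84, f(5)=-145, f(6)=229, f(7)=-374, f(8)=603, f(9)=-977, f(10)=1580, f(11)=-2557, f(12)=4137, f(13)=-6694, f(14)=10831, f(15)=-17525, f(16)=28356, f(17)=-45881; answer -45881
Step 2: S1 = -45881; r = 8; total draws C(12,5) = 792; favorable C(8,2)*C(4,3) = 112; P = 14/99; answer 14/99
Step 3: S2 = 14/99; threaded value p + q = 113; w = -4; a(2) = 3*(-43) - 3*(-4) = -117; iterating: a(2)=-117, a(3)=-222, a(4)=-315, a(5)=-279, a(6)=108, a(7)=1161, a(8)=3159, a(9)=5994, a(10)=8505, a(11)=7533; answer 7533
Step 4: S3 = 7533; c = 18281; 18281 = 101 * 181; sigma = (1 + 101) * (1 + 181) = 102 * 182 = 18564; answer 18564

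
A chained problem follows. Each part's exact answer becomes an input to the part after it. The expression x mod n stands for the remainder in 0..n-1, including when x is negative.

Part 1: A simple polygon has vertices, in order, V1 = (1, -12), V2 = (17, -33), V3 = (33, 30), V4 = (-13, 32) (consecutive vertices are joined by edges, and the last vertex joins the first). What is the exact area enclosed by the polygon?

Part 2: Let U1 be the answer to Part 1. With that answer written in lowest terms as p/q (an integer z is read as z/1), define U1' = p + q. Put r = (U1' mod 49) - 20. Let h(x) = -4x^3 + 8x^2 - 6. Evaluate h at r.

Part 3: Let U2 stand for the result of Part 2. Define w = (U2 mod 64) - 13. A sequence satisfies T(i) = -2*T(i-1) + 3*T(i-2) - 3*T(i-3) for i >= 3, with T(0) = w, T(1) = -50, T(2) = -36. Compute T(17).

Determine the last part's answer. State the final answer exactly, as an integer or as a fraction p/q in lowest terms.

Part 1: cross terms: (1*-33 - 17*-12)=171, (17*30 - 33*-33)=1599, (33*32 - -13*30)=1446, (-13*-12 - 1*32)=124; twice the area = |3340| = 3340; area = 1670; answer 1670
Part 2: U1 = 1670; threaded value p + q = 1671; r = -15; -4*(-15)^3 + 8*(-15)^2 - 6 = (13500) + (1800) + (-6) = 15294; answer 15294
Part 3: U2 = 15294; w = 49; T(3) = -2*(-36) + 3*(-50) - 3*(49) = -225; iterating: T(3)=-225, T(4)=492, T(5)=-1551, T(6)=5253, T(7)=-16635, T(8)=53682, T(9)=-173028, T(10)=557007, T(11)=-1794144, T(12)=5778393, T(13)=-18610239, T(14)=59938089, T(15)=-193042074, T(16)=621729132, T(17)=-2002398753; answer -2002398753

-2002398753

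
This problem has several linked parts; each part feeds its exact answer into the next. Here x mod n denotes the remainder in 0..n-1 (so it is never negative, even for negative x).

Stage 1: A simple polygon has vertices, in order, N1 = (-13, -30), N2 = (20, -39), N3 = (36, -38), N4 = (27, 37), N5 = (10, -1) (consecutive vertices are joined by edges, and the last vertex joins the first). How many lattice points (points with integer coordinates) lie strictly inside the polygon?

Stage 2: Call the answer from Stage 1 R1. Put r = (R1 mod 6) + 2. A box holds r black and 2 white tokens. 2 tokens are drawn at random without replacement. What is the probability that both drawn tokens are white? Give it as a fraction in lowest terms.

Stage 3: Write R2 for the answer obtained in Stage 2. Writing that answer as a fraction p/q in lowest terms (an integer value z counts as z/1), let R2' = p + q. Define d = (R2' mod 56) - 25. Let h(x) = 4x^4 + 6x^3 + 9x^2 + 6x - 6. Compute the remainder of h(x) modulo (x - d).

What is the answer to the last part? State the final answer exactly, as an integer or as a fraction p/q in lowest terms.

Stage 1: cross terms: (-13*-39 - 20*-30)=1107, (20*-38 - 36*-39)=644, (36*37 - 27*-38)=2358, (27*-1 - 10*37)=-397, (10*-30 - -13*-1)=-313; twice the area = |3399| = 3399; area = 3399/2; boundary points = 3 + 1 + 3 + 1 + 1 = 9; strictly interior points = area - boundary/2 + 1 = 1696; answer 1696
Stage 2: R1 = 1696; r = 6; total draws C(8,2) = 28; favorable C(2,2) = 1; P = 1/28; answer 1/28
Stage 3: R2 = 1/28; threaded value p + q = 29; d = 4; remainder = value at the root: 4*(4)^4 + 6*(4)^3 + 9*(4)^2 + 6*(4)^1 - 6 = (1024) + (384) + (144) + (24) + (-6) = 1570; answer 1570

1570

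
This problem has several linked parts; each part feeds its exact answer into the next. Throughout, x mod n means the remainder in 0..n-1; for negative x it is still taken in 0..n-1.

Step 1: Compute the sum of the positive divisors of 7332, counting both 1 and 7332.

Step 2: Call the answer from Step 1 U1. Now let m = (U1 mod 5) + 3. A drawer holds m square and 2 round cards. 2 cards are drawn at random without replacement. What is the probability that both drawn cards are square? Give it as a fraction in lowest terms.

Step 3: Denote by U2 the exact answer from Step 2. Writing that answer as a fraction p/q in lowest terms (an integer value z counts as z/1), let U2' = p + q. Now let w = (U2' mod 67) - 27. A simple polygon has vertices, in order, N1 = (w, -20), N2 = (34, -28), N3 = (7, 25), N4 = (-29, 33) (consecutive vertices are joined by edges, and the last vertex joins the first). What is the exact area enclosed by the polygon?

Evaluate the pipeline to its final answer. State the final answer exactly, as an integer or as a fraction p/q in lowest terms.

2241

Step 1: 7332 = 2^2 * 3 * 13 * 47; sigma = (1 + 2 + 4) * (1 + 3) * (1 + 13) * (1 + 47) = 7 * 4 * 14 * 48 = 18816; answer 18816
Step 2: U1 = 18816; m = 4; total draws C(6,2) = 15; favorable C(4,2) = 6; P = 2/5; answer 2/5
Step 3: U2 = 2/5; threaded value p + q = 7; w = -20; cross terms: (-20*-28 - 34*-20)=1240, (34*25 - 7*-28)=1046, (7*33 - -29*25)=956, (-29*-20 - -20*33)=1240; twice the area = |4482| = 4482; area = 2241; answer 2241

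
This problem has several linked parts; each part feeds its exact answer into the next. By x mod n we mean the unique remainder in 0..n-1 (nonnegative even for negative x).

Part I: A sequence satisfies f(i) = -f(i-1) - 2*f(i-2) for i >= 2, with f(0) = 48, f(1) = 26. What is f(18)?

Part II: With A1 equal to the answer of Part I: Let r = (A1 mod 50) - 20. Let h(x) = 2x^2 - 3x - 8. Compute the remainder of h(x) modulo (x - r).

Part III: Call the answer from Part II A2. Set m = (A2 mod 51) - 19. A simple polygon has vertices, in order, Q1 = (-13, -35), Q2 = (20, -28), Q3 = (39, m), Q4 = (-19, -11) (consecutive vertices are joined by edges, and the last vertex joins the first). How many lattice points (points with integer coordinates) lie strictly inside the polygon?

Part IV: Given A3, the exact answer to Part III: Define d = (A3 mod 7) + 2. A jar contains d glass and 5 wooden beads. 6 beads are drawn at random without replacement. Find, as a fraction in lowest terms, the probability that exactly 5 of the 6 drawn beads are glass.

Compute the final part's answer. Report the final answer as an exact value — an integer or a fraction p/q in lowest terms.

Part I: f(2) = -1*(26) - 2*(48) = -122; iterating: f(2)=-122, f(3)=70, f(4)=174, f(5)=-314, f(6)=-34, f(7)=662, f(8)=-594, f(9)=-730, f(10)=1918, f(11)=-458, f(12)=-3378, f(13)=4294, f(14)=2462, f(15)=-11050, f(16)=6126, f(17)=15974, f(18)=-28226; answer -28226
Part II: A1 = -28226; r = 4; remainder = value at the root: 2*(4)^2 - 3*(4)^1 - 8 = (32) + (-12) + (-8) = 12; answer 12
Part III: A2 = 12; m = -7; cross terms: (-13*-28 - 20*-35)=1064, (20*-7 - 39*-28)=952, (39*-11 - -19*-7)=-562, (-19*-35 - -13*-11)=522; twice the area = |1976| = 1976; area = 988; boundary points = 1 + 1 + 2 + 6 = 10; strictly interior points = area - boundary/2 + 1 = 984; answer 984
Part IV: A3 = 984; d = 6; total draws C(11,6) = 462; favorable C(6,5)*C(5,1) = 30; P = 5/77; answer 5/77

5/77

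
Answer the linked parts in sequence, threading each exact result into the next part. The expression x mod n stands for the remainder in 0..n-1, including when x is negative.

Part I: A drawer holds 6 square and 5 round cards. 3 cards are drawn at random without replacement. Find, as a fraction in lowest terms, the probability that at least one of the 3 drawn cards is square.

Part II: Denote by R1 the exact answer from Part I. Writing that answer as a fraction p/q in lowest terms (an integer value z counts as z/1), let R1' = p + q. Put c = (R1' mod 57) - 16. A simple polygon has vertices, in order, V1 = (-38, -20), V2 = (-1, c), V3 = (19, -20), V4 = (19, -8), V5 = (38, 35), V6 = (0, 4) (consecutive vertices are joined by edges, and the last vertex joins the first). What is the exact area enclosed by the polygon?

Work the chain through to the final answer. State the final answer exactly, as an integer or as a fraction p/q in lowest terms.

1007

Part I: total draws C(11,3) = 165; complement C(5,3) = 10; favorable 165 - 10 = 155; P = 31/33; answer 31/33
Part II: R1 = 31/33; threaded value p + q = 64; c = -9; cross terms: (-38*-9 - -1*-20)=322, (-1*-20 - 19*-9)=191, (19*-8 - 19*-20)=228, (19*35 - 38*-8)=969, (38*4 - 0*35)=152, (0*-20 - -38*4)=152; twice the area = |2014| = 2014; area = 1007; answer 1007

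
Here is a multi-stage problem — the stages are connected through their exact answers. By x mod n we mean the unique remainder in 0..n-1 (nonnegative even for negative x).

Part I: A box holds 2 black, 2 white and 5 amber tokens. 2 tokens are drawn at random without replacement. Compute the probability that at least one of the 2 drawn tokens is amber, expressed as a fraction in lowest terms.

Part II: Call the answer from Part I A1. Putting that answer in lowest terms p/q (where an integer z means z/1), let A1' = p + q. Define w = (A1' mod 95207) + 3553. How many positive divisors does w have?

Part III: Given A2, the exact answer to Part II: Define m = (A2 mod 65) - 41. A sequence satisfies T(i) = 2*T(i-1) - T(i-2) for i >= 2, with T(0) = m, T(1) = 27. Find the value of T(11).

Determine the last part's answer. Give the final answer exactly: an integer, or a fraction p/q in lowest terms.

Part I: total draws C(9,2) = 36; complement C(4,2) = 6; favorable 36 - 6 = 30; P = 5/6; answer 5/6
Part II: A1 = 5/6; threaded value p + q = 11; w = 3564; 3564 = 2^2 * 3^4 * 11; number of divisors = (2+1) * (4+1) * (1+1) = 30; answer 30
Part III: A2 = 30; m = -11; T(2) = 2*(27) - 1*(-11) = 65; iterating: T(2)=65, T(3)=103, T(4)=141, T(5)=179, T(6)=217, T(7)=255, T(8)=293, T(9)=331, T(10)=369, T(11)=407; answer 407

407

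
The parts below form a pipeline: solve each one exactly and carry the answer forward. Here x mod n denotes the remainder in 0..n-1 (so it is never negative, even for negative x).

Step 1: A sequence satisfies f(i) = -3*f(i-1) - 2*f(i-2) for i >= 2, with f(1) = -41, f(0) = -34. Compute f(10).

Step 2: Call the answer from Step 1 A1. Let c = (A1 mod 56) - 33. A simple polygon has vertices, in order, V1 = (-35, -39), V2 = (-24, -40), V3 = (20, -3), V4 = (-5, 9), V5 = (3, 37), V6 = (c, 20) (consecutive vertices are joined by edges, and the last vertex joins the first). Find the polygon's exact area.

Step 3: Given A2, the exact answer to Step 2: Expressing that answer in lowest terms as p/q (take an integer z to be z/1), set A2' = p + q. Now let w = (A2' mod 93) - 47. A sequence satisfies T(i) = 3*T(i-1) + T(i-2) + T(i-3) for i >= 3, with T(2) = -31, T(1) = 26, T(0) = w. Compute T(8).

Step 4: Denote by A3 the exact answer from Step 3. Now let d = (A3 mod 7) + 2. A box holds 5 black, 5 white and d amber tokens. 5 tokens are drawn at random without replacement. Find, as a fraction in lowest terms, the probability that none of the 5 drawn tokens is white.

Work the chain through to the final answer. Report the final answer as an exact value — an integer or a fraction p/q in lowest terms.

Step 1: f(2) = -3*(-41) - 2*(-34) = 191; iterating: f(2)=191, f(3)=-491, f(4)=1091, f(5)=-2291, f(6)=4691, f(7)=-9491, f(8)=19091, f(9)=-38291, f(10)=76691; answer 76691
Step 2: A1 = 76691; c = -6; cross terms: (-35*-40 - -24*-39)=464, (-24*-3 - 20*-40)=872, (20*9 - -5*-3)=165, (-5*37 - 3*9)=-212, (3*20 - -6*37)=282, (-6*-39 - -35*20)=934; twice the area = |2505| = 2505; area = 2505/2; answer 2505/2
Step 3: A2 = 2505/2; threaded value p + q = 2507; w = 42; T(3) = 3*(-31) + 1*(26) + 1*(42) = -25; iterating: T(3)=-25, T(4)=-80, T(5)=-296, T(6)=-993, T(7)=-3355, T(8)=-11354; answer -11354
Step 4: A3 = -11354; d = 2; total draws C(12,5) = 792; favorable C(7,5) = 21; P = 7/264; answer 7/264

7/264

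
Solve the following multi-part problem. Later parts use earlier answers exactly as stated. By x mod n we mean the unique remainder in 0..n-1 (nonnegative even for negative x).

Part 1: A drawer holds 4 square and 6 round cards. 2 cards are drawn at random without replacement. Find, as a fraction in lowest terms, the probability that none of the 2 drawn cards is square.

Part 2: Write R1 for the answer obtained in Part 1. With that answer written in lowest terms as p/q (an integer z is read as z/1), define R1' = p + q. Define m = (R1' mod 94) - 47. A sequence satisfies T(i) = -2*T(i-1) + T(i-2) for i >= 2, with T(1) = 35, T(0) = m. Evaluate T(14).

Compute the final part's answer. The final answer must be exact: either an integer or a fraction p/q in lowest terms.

-4266193

Part 1: total draws C(10,2) = 45; favorable C(6,2) = 15; P = 1/3; answer 1/3
Part 2: R1 = 1/3; threaded value p + q = 4; m = -43; T(2) = -2*(35) + 1*(-43) = -113; iterating: T(2)=-113, T(3)=261, T(4)=-635, T(5)=1531, T(6)=-3697, T(7)=8925, T(8)=-21547, T(9)=52019, T(10)=-125585, T(11)=303189, T(12)=-731963, T(13)=1767115, T(14)=-4266193; answer -4266193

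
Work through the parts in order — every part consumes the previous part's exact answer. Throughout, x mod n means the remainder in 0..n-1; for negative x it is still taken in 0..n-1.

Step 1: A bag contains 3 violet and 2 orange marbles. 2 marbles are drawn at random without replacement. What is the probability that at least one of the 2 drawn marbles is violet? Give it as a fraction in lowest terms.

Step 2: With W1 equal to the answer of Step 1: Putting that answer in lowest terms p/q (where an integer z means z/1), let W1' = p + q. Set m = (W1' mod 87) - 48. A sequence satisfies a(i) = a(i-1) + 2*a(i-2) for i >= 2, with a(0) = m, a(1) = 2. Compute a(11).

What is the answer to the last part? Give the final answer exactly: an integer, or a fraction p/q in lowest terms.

Step 1: total draws C(5,2) = 10; complement C(2,2) = 1; favorable 10 - 1 = 9; P = 9/10; answer 9/10
Step 2: W1 = 9/10; threaded value p + q = 19; m = -29; a(2) = 1*(2) + 2*(-29) = -56; iterating: a(2)=-56, a(3)=-52, a(4)=-164, a(5)=-268, a(6)=-596, a(7)=-1132, a(8)=-2324, a(9)=-4588, a(10)=-9236, a(11)=-18412; answer -18412

-18412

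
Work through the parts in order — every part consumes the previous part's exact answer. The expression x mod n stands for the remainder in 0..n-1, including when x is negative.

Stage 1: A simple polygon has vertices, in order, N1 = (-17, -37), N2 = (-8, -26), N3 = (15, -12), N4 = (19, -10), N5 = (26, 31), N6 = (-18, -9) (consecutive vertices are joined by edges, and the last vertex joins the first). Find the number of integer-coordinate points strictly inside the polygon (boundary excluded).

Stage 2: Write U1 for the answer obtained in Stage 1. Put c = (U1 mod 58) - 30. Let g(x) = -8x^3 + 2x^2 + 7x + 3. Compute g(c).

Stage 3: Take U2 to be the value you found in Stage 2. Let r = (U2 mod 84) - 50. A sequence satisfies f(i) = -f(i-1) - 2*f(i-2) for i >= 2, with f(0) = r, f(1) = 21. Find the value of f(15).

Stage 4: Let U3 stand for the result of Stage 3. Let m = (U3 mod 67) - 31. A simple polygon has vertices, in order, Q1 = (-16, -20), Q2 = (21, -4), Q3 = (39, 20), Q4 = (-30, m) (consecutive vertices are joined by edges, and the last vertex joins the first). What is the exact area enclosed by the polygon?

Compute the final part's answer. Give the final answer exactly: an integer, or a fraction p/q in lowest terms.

Stage 1: cross terms: (-17*-26 - -8*-37)=146, (-8*-12 - 15*-26)=486, (15*-10 - 19*-12)=78, (19*31 - 26*-10)=849, (26*-9 - -18*31)=324, (-18*-37 - -17*-9)=513; twice the area = |2396| = 2396; area = 1198; boundary points = 1 + 1 + 2 + 1 + 4 + 1 = 10; strictly interior points = area - boundary/2 + 1 = 1194; answer 1194
Stage 2: U1 = 1194; c = 4; -8*(4)^3 + 2*(4)^2 + 7*(4)^1 + 3 = (-512) + (32) + (28) + (3) = -449; answer -449
Stage 3: U2 = -449; r = 5; f(2) = -1*(21) - 2*(5) = -31; iterating: f(2)=-31, f(3)=-11, f(4)=73, f(5)=-51, f(6)=-95, f(7)=197, f(8)=-7, f(9)=-387, f(10)=401, f(11)=373, f(12)=-1175, f(13)=429, f(14)=1921, f(15)=-2779; answer -2779
Stage 4: U3 = -2779; m = 4; cross terms: (-16*-4 - 21*-20)=484, (21*20 - 39*-4)=576, (39*4 - -30*20)=756, (-30*-20 - -16*4)=664; twice the area = |2480| = 2480; area = 1240; answer 1240

1240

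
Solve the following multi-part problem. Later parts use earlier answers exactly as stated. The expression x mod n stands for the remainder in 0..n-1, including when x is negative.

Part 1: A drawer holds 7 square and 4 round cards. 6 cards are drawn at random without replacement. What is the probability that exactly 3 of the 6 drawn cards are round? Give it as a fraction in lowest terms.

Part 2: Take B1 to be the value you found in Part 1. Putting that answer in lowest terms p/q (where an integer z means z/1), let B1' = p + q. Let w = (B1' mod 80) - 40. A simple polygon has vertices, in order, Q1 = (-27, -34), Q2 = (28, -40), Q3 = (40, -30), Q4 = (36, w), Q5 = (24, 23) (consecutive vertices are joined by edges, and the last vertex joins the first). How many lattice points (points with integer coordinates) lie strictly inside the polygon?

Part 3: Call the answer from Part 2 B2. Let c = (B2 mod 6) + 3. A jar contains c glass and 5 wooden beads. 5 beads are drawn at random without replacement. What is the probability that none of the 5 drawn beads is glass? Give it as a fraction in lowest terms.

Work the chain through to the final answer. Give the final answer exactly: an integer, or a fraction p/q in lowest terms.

Part 1: total draws C(11,6) = 462; favorable C(4,3)*C(7,3) = 140; P = 10/33; answer 10/33
Part 2: B1 = 10/33; threaded value p + q = 43; w = 3; cross terms: (-27*-40 - 28*-34)=2032, (28*-30 - 40*-40)=760, (40*3 - 36*-30)=1200, (36*23 - 24*3)=756, (24*-34 - -27*23)=-195; twice the area = |4553| = 4553; area = 4553/2; boundary points = 1 + 2 + 1 + 4 + 3 = 11; strictly interior points = area - boundary/2 + 1 = 2272; answer 2272
Part 3: B2 = 2272; c = 7; total draws C(12,5) = 792; favorable C(5,5) = 1; P = 1/792; answer 1/792

1/792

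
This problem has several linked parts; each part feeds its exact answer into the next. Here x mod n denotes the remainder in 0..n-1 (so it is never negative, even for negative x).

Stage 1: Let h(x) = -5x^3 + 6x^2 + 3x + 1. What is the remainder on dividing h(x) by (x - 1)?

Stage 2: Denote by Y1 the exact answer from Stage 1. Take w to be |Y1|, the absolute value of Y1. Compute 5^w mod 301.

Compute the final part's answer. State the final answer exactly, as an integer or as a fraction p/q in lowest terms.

Stage 1: remainder = value at the root: -5*(1)^3 + 6*(1)^2 + 3*(1)^1 + 1 = (-5) + (6) + (3) + (1) = 5; answer 5
Stage 2: Y1 = 5; w = 5; squarings mod 301: 5^1=5, 5^2=25, 5^4=23; 5^5 = 5^1 * 5^4 = 115 (mod 301); answer 115

115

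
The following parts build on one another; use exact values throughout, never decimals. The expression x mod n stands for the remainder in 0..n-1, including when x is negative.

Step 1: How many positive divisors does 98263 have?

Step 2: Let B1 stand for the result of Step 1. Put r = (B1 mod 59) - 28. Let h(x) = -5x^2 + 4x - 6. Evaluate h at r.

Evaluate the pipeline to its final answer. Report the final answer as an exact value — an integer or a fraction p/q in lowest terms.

-2982

Step 1: 98263 = 11 * 8933; number of divisors = (1+1) * (1+1) = 4; answer 4
Step 2: B1 = 4; r = -24; -5*(-24)^2 + 4*(-24)^1 - 6 = (-2880) + (-96) + (-6) = -2982; answer -2982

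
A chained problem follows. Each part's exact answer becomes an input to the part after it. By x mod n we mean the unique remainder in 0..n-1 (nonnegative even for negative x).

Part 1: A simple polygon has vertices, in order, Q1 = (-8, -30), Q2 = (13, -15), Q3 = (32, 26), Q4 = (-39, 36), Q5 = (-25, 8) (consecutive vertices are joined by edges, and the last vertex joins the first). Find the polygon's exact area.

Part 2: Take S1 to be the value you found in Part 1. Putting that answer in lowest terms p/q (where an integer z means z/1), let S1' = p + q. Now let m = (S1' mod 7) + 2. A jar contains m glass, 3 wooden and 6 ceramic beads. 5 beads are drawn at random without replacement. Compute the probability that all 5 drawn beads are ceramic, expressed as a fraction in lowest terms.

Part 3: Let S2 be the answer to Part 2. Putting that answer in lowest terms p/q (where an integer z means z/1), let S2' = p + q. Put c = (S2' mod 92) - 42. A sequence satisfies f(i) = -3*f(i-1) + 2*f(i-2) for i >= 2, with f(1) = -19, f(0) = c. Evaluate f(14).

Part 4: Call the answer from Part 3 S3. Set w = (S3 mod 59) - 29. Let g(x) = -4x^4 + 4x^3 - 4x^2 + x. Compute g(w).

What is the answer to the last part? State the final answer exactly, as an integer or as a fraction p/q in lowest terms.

-1760278

Part 1: cross terms: (-8*-15 - 13*-30)=510, (13*26 - 32*-15)=818, (32*36 - -39*26)=2166, (-39*8 - -25*36)=588, (-25*-30 - -8*8)=814; twice the area = |4896| = 4896; area = 2448; answer 2448
Part 2: S1 = 2448; threaded value p + q = 2449; m = 8; total draws C(17,5) = 6188; favorable C(6,5) = 6; P = 3/3094; answer 3/3094
Part 3: S2 = 3/3094; threaded value p + q = 3097; c = 19; f(2) = -3*(-19) + 2*(19) = 95; iterating: f(2)=95, f(3)=-323, f(4)=1159, f(5)=-4123, f(6)=14687, f(7)=-52307, f(8)=186295, f(9)=-663499, f(10)=2363087, f(11)=-8416259, f(12)=29974951, f(13)=-106757371, f(14)=380222015; answer 380222015
Part 4: S3 = 380222015; w = 26; -4*(26)^4 + 4*(26)^3 - 4*(26)^2 + 1*(26)^1 = (-1827904) + (70304) + (-2704) + (26) = -1760278; answer -1760278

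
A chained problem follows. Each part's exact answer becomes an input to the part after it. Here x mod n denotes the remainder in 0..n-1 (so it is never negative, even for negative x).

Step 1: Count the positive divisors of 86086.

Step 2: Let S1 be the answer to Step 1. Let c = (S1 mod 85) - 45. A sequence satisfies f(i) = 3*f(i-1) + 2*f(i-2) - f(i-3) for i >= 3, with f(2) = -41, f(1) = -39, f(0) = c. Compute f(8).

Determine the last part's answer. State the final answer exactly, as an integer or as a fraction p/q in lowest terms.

-91393

Step 1: 86086 = 2 * 7 * 11 * 13 * 43; number of divisors = (1+1) * (1+1) * (1+1) * (1+1) * (1+1) = 32; answer 32
Step 2: S1 = 32; c = -13; f(3) = 3*(-41) + 2*(-39) - 1*(-13) = -188; iterating: f(3)=-188, f(4)=-607, f(5)=-2156, f(6)=-7494, f(7)=-26187, f(8)=-91393; answer -91393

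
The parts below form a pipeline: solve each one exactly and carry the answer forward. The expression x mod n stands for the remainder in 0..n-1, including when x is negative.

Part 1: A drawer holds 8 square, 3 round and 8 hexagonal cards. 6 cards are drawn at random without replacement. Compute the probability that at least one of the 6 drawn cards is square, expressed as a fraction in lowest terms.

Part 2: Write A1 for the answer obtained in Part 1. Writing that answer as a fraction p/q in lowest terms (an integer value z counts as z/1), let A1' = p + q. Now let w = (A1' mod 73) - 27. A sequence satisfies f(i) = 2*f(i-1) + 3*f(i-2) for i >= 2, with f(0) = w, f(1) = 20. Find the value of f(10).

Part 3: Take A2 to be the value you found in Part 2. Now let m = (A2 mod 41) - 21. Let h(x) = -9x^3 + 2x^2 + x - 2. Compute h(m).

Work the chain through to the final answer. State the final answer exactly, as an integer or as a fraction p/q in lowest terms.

-43624

Part 1: total draws C(19,6) = 27132; complement C(11,6) = 462; favorable 27132 - 462 = 26670; P = 635/646; answer 635/646
Part 2: A1 = 635/646; threaded value p + q = 1281; w = 13; f(2) = 2*(20) + 3*(13) = 79; iterating: f(2)=79, f(3)=218, f(4)=673, f(5)=2000, f(6)=6019, f(7)=18038, f(8)=54133, f(9)=162380, f(10)=487159; answer 487159
Part 3: A2 = 487159; m = 17; -9*(17)^3 + 2*(17)^2 + 1*(17)^1 - 2 = (-44217) + (578) + (17) + (-2) = -43624; answer -43624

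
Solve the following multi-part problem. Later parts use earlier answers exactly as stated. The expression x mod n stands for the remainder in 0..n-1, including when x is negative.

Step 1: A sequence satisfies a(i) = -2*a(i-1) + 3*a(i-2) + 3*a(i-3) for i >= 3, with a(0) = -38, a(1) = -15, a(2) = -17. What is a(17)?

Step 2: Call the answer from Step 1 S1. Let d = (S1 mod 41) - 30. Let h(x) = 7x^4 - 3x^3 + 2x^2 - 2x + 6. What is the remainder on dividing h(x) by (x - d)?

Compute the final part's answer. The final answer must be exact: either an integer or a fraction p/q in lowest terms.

Step 1: a(3) = -2*(-17) + 3*(-15) + 3*(-38) = -125; iterating: a(3)=-125, a(4)=154, a(5)=-734, a(6)=1555, a(7)=-4850, a(8)=12163, a(9)=-34211, a(10)=90361, a(11)=-246866, a(12)=662182, a(13)=-1793879, a(14)=4833706, a(15)=-13062503, a(16)=35244487, a(17)=-95175365; answer -95175365
Step 2: S1 = -95175365; d = -4; remainder = value at the root: 7*(-4)^4 - 3*(-4)^3 + 2*(-4)^2 - 2*(-4)^1 + 6 = (1792) + (192) + (32) + (8) + (6) = 2030; answer 2030

2030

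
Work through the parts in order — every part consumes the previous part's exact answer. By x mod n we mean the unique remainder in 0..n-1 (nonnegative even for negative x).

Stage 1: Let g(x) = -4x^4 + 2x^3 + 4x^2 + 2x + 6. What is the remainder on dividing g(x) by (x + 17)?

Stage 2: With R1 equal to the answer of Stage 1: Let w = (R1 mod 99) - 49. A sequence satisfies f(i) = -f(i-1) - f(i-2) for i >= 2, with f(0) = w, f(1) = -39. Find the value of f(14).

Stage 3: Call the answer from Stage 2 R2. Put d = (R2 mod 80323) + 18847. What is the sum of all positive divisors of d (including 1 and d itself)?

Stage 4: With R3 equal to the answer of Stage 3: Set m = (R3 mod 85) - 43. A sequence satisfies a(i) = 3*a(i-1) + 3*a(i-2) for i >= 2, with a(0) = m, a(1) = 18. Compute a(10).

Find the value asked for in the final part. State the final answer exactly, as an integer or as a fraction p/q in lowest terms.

Stage 1: remainder = value at the root: -4*(-17)^4 + 2*(-17)^3 + 4*(-17)^2 + 2*(-17)^1 + 6 = (-334084) + (-9826) + (1156) + (-34) + (6) = -342782; answer -342782
Stage 2: R1 = -342782; w = 6; f(2) = -1*(-39) - 1*(6) = 33; iterating: f(2)=33, f(3)=6, f(4)=-39, f(5)=33, f(6)=6, f(7)=-39, f(8)=33, f(9)=6, f(10)=-39, f(11)=33, f(12)=6, f(13)=-39, f(14)=33; answer 33
Stage 3: R2 = 33; d = 18880; 18880 = 2^6 * 5 * 59; sigma = (1 + 2 + 4 + 8 + 16 + 32 + 64) * (1 + 5) * (1 + 59) = 127 * 6 * 60 = 45720; answer 45720
Stage 4: R3 = 45720; m = 32; a(2) = 3*(18) + 3*(32) = 150; iterating: a(2)=150, a(3)=504, a(4)=1962, a(5)=7398, a(6)=28080, a(7)=106434, a(8)=403542, a(9)=1529928, a(10)=5800410; answer 5800410

5800410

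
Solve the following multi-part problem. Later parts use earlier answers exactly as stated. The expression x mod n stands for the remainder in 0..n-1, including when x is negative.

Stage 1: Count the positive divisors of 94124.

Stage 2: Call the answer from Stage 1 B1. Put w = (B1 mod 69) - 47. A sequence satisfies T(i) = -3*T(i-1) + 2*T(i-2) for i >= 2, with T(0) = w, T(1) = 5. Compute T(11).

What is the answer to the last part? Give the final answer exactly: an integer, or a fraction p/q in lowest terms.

7949389

Stage 1: 94124 = 2^2 * 23531; number of divisors = (2+1) * (1+1) = 6; answer 6
Stage 2: B1 = 6; w = -41; T(2) = -3*(5) + 2*(-41) = -97; iterating: T(2)=-97, T(3)=301, T(4)=-1097, T(5)=3893, T(6)=-13873, T(7)=49405, T(8)=-175961, T(9)=626693, T(10)=-2232001, T(11)=7949389; answer 7949389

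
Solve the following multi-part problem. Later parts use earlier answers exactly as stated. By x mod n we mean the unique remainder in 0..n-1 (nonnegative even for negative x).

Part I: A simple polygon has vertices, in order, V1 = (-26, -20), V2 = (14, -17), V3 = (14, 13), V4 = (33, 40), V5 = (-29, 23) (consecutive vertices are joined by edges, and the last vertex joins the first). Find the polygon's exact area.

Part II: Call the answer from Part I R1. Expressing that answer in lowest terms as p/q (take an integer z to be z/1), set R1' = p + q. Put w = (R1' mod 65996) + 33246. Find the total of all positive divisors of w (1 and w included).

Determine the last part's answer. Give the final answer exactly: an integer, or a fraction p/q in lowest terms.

Part I: cross terms: (-26*-17 - 14*-20)=722, (14*13 - 14*-17)=420, (14*40 - 33*13)=131, (33*23 - -29*40)=1919, (-29*-20 - -26*23)=1178; twice the area = |4370| = 4370; area = 2185; answer 2185
Part II: R1 = 2185; threaded value p + q = 2186; w = 35432; 35432 = 2^3 * 43 * 103; sigma = (1 + 2 + 4 + 8) * (1 + 43) * (1 + 103) = 15 * 44 * 104 = 68640; answer 68640

68640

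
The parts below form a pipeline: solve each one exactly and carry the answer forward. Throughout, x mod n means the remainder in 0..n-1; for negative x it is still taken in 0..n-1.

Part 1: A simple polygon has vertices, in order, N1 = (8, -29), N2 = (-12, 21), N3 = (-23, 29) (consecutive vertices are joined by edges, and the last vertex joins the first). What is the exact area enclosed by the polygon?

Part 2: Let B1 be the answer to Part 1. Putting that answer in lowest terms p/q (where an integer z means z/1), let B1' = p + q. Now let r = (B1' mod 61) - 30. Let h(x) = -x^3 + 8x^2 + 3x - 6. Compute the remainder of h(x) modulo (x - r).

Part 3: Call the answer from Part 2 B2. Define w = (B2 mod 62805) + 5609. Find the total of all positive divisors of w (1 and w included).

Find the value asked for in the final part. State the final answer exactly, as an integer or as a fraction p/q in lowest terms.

Part 1: cross terms: (8*21 - -12*-29)=-180, (-12*29 - -23*21)=135, (-23*-29 - 8*29)=435; twice the area = |390| = 390; area = 195; answer 195
Part 2: B1 = 195; threaded value p + q = 196; r = -17; remainder = value at the root: -1*(-17)^3 + 8*(-17)^2 + 3*(-17)^1 - 6 = (4913) + (2312) + (-51) + (-6) = 7168; answer 7168
Part 3: B2 = 7168; w = 12777; 12777 = 3 * 4259; sigma = (1 + 3) * (1 + 4259) = 4 * 4260 = 17040; answer 17040

17040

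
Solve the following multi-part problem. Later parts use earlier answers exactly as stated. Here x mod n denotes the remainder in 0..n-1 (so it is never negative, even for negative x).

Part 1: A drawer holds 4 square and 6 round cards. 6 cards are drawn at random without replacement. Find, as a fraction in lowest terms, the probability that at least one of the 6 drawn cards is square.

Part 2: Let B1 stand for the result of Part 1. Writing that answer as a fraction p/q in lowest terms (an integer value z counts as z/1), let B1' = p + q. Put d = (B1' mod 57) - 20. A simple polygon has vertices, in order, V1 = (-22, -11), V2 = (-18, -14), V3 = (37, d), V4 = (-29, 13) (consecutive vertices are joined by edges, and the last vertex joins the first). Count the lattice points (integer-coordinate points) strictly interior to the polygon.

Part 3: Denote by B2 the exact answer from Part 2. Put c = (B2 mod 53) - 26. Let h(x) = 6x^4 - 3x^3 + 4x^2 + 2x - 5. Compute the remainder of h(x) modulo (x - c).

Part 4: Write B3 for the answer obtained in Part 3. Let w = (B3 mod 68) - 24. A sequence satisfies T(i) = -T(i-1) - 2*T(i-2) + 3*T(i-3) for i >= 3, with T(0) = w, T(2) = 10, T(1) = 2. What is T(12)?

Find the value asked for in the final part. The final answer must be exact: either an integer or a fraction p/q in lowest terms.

Part 1: total draws C(10,6) = 210; complement C(6,6) = 1; favorable 210 - 1 = 209; P = 209/210; answer 209/210
Part 2: B1 = 209/210; threaded value p + q = 419; d = 0; cross terms: (-22*-14 - -18*-11)=110, (-18*0 - 37*-14)=518, (37*13 - -29*0)=481, (-29*-11 - -22*13)=605; twice the area = |1714| = 1714; area = 857; boundary points = 1 + 1 + 1 + 1 = 4; strictly interior points = area - boundary/2 + 1 = 856; answer 856
Part 3: B2 = 856; c = -18; remainder = value at the root: 6*(-18)^4 - 3*(-18)^3 + 4*(-18)^2 + 2*(-18)^1 - 5 = (629856) + (17496) + (1296) + (-36) + (-5) = 648607; answer 648607
Part 4: B3 = 648607; w = -1; T(3) = -1*(10) - 2*(2) + 3*(-1) = -17; iterating: T(3)=-17, T(4)=3, T(5)=61, T(6)=-118, T(7)=5, T(8)=414, T(9)=-778, T(10)=-35, T(11)=2833, T(12)=-5097; answer -5097

-5097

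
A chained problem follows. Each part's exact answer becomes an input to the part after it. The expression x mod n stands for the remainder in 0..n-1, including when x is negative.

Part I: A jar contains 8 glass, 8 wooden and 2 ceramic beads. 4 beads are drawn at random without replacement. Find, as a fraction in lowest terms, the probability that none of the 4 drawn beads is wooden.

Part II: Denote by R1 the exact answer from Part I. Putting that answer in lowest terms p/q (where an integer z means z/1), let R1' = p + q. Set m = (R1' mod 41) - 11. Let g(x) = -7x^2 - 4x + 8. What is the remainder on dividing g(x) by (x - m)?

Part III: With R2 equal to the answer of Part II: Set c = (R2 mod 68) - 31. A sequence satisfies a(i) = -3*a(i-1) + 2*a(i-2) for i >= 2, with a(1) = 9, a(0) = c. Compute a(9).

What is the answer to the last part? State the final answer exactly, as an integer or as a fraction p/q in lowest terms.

-112683

Part I: total draws C(18,4) = 3060; favorable C(10,4) = 210; P = 7/102; answer 7/102
Part II: R1 = 7/102; threaded value p + q = 109; m = 16; remainder = value at the root: -7*(16)^2 - 4*(16)^1 + 8 = (-1792) + (-64) + (8) = -1848; answer -1848
Part III: R2 = -1848; c = 25; a(2) = -3*(9) + 2*(25) = 23; iterating: a(2)=23, a(3)=-51, a(4)=199, a(5)=-699, a(6)=2495, a(7)=-8883, a(8)=31639, a(9)=-112683; answer -112683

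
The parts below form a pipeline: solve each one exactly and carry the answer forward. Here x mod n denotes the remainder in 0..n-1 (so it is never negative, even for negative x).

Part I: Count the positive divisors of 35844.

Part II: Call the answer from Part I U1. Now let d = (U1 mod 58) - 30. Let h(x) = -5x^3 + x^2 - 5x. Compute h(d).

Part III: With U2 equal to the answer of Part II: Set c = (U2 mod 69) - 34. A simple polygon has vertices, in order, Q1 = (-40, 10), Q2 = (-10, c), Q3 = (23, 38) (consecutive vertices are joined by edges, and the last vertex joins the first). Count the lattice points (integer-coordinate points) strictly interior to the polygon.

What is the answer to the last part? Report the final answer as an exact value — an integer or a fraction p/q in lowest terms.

478

Part I: 35844 = 2^2 * 3 * 29 * 103; number of divisors = (2+1) * (1+1) * (1+1) * (1+1) = 24; answer 24
Part II: U1 = 24; d = -6; -5*(-6)^3 + 1*(-6)^2 - 5*(-6)^1 = (1080) + (36) + (30) = 1146; answer 1146
Part III: U2 = 1146; c = 8; cross terms: (-40*8 - -10*10)=-220, (-10*38 - 23*8)=-564, (23*10 - -40*38)=1750; twice the area = |966| = 966; area = 483; boundary points = 2 + 3 + 7 = 12; strictly interior points = area - boundary/2 + 1 = 478; answer 478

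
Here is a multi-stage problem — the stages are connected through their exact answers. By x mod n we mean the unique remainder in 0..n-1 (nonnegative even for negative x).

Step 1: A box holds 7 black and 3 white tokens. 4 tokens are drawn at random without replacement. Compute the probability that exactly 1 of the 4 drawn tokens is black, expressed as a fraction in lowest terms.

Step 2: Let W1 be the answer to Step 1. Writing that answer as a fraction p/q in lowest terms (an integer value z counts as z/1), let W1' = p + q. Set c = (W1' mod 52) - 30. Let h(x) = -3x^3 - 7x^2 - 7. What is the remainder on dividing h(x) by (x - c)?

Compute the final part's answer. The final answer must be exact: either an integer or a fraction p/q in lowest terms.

Step 1: total draws C(10,4) = 210; favorable C(7,1)*C(3,3) = 7; P = 1/30; answer 1/30
Step 2: W1 = 1/30; threaded value p + q = 31; c = 1; remainder = value at the root: -3*(1)^3 - 7*(1)^2 - 7 = (-3) + (-7) + (-7) = -17; answer -17

-17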